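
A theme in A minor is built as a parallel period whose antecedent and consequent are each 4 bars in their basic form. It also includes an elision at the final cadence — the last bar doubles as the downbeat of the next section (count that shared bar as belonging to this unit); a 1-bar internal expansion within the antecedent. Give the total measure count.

9 measures

Basic parallel period: 4 + 4 = 8 bars.
8 (basic form) + 1 (internal expansion) = 9.
The elision shares a bar with the next section but does not change this unit's count.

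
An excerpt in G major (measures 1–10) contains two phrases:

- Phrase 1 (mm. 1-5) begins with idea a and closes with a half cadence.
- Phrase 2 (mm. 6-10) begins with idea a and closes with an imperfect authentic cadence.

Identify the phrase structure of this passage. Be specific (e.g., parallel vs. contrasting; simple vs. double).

Phrase 1 ends with a half cadence (weaker) and phrase 2 with an imperfect authentic cadence (stronger): antecedent + consequent = a period.
The two phrases open with the same material (a / a), so the period is parallel.

parallel period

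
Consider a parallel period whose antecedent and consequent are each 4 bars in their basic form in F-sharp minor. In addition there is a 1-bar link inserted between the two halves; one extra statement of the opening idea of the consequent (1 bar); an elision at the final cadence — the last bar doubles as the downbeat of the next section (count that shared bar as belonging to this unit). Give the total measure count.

10 measures

Basic parallel period: 4 + 4 = 8 bars.
8 (basic form) + 1 (link) + 1 (extra statement) = 10.
The elision shares a bar with the next section but does not change this unit's count.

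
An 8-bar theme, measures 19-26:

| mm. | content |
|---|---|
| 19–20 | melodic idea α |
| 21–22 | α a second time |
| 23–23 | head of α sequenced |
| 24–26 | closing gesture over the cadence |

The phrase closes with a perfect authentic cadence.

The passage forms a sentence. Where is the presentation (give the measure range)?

measures 19–22

The presentation of a sentence is the basic idea (bars 19–20) plus its repetition (measures 21–22); the presentation is therefore bars 19-22.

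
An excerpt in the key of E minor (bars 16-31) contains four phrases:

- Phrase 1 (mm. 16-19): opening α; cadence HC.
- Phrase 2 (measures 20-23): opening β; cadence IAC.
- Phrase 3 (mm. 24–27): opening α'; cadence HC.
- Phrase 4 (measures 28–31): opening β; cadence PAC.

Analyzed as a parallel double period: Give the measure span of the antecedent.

measures 16–23

In a double period the four phrases pair into a large antecedent (phrases 1–2, ending imperfect authentic cadence) and a large consequent (phrases 3–4, ending perfect authentic cadence). The antecedent spans measures 16–23.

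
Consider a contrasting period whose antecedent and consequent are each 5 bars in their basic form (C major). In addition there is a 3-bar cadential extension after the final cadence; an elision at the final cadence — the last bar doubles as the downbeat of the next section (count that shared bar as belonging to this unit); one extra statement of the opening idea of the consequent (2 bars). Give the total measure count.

15 measures

Basic contrasting period: 5 + 5 = 10 bars.
10 (basic form) + 3 (cadential extension) + 2 (extra statement) = 15.
The elision shares a bar with the next section but does not change this unit's count.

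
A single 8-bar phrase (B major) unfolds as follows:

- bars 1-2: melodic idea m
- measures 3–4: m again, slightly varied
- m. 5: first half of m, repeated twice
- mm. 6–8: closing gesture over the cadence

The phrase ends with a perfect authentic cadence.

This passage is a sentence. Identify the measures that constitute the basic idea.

measures 1–2

The presentation of a sentence is the basic idea (bars 1–2) plus its repetition (mm. 3–4); the basic idea is therefore measures 1–2.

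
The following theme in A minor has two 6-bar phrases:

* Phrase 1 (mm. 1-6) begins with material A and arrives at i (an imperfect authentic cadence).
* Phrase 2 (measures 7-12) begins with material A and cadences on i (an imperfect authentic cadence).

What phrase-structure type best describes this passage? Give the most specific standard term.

repeated phrase

Both phrases have the same opening (A) and the same cadence (imperfect authentic cadence): the second is a restatement, not a consequent, so this is a repeated phrase rather than a period.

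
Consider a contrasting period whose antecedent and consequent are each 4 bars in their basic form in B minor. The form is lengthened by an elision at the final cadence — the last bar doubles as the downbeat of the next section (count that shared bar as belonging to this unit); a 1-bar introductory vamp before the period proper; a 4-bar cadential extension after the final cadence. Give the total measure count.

Basic contrasting period: 4 + 4 = 8 bars.
8 (basic form) + 1 (introduction) + 4 (cadential extension) = 13.
The elision shares a bar with the next section but does not change this unit's count.

13 measures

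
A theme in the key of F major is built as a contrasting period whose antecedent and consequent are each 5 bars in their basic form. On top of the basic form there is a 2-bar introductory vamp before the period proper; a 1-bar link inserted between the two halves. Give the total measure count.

13 measures

Basic contrasting period: 5 + 5 = 10 bars.
10 (basic form) + 2 (introduction) + 1 (link) = 13.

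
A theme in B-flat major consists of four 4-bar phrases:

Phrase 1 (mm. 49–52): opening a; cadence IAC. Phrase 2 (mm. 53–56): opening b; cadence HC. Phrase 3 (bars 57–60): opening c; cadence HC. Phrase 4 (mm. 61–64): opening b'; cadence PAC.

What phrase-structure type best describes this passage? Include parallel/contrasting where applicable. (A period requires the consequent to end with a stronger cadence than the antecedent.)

Four phrases in two halves: the first half (bars 49–56) ends with a half cadence, the second (mm. 57–64) with a perfect authentic cadence — a large antecedent–consequent pair, i.e. a double period.
Phrase 3 begins with different material from phrase 1, making it contrasting.

contrasting double period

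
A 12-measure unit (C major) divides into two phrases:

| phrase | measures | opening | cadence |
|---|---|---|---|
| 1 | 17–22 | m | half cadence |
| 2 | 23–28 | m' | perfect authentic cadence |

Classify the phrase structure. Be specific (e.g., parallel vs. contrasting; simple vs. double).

Phrase 1 ends with a half cadence (weaker) and phrase 2 with a perfect authentic cadence (stronger): antecedent + consequent = a period.
The two phrases open with the same material (m / m'), so the period is parallel.

parallel period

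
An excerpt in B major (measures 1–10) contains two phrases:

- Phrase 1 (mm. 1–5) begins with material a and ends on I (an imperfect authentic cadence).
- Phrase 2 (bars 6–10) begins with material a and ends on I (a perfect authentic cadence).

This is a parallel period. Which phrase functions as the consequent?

The phrase ending with the weaker cadence (imperfect authentic cadence) is the antecedent; the one ending more conclusively (perfect authentic cadence) is the consequent. The consequent is phrase 2.

phrase 2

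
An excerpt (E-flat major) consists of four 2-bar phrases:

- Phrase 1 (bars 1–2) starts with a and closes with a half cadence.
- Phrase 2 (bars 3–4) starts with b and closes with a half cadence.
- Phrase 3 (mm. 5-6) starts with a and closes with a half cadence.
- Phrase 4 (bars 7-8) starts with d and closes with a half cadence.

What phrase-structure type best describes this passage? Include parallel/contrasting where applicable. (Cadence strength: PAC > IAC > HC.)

Phrase 4 ends with a half cadence, no stronger than phrase 2's half cadence, so the four phrases do not form a double period; nor do phrases 3–4 duplicate 1–2, so it is not a repeated period. With no phrase reaching a conclusive cadence, the passage is a phrase group.

phrase group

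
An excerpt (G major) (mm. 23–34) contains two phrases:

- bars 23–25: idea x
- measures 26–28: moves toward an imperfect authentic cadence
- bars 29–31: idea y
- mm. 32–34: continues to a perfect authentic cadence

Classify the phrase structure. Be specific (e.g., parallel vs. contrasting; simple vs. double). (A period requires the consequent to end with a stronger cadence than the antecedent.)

Phrase 1 ends with an imperfect authentic cadence (weaker) and phrase 2 with a perfect authentic cadence (stronger): antecedent + consequent = a period.
The two phrases open with different material (x / y), so the period is contrasting.

contrasting period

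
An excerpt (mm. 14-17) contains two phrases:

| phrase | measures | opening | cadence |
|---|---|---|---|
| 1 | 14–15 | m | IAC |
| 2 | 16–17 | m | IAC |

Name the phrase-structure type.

Both phrases have the same opening (m) and the same cadence (imperfect authentic cadence): the second is a restatement, not a consequent, so this is a repeated phrase rather than a period.

repeated phrase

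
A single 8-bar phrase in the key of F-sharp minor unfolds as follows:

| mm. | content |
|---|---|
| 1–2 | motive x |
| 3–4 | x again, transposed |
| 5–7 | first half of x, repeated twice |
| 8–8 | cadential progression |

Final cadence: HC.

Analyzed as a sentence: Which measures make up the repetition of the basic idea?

measures 3–4

The presentation of a sentence is the basic idea (bars 1–2) plus its repetition (mm. 3–4); the repetition of the basic idea is therefore mm. 3-4.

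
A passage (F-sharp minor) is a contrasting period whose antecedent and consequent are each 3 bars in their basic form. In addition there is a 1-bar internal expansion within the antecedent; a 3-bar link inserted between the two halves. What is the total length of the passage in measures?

10 measures

Basic contrasting period: 3 + 3 = 6 bars.
6 (basic form) + 1 (internal expansion) + 3 (link) = 10.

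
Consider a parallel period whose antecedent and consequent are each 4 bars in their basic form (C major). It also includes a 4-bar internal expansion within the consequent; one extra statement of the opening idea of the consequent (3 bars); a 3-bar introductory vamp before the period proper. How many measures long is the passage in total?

Basic parallel period: 4 + 4 = 8 bars.
8 (basic form) + 4 (internal expansion) + 3 (extra statement) + 3 (introduction) = 18.

18 measures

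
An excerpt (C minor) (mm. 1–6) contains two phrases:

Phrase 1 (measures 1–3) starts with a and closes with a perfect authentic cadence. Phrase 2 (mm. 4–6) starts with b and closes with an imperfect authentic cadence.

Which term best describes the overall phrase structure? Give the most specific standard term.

The second phrase closes with an imperfect authentic cadence, which is not stronger than the first phrase's perfect authentic cadence; without a weak→strong cadential pair there is no antecedent–consequent relationship, so this is a phrase group rather than a period.

phrase group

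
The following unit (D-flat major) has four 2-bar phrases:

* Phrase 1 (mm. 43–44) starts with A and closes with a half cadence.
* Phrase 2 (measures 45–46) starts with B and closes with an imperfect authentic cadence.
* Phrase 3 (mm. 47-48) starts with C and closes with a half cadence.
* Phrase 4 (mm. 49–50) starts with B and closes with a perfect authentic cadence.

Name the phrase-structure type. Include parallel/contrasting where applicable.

Four phrases in two halves: the first half (mm. 43–46) ends with an imperfect authentic cadence, the second (mm. 47–50) with a perfect authentic cadence — a large antecedent–consequent pair, i.e. a double period.
Phrase 3 begins with different material from phrase 1, making it contrasting.

contrasting double period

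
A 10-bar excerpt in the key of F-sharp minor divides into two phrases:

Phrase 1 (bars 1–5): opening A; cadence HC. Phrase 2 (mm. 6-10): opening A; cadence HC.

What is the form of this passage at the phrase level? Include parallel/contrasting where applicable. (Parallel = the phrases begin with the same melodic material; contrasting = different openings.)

repeated phrase

Both phrases have the same opening (A) and the same cadence (half cadence): the second is a restatement, not a consequent, so this is a repeated phrase rather than a period.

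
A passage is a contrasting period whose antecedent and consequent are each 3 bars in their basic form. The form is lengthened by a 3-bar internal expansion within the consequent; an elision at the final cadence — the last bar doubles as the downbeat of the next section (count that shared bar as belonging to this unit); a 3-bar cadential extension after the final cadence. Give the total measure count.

12 measures

Basic contrasting period: 3 + 3 = 6 bars.
6 (basic form) + 3 (internal expansion) + 3 (cadential extension) = 12.
The elision shares a bar with the next section but does not change this unit's count.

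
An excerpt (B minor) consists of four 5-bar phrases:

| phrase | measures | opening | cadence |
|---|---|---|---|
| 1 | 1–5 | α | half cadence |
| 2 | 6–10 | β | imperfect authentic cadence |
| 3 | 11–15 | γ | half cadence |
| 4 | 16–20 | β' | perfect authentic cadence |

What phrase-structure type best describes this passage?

contrasting double period

Four phrases in two halves: the first half (measures 1-10) ends with an imperfect authentic cadence, the second (bars 11-20) with a perfect authentic cadence — a large antecedent–consequent pair, i.e. a double period.
Phrase 3 begins with different material from phrase 1, making it contrasting.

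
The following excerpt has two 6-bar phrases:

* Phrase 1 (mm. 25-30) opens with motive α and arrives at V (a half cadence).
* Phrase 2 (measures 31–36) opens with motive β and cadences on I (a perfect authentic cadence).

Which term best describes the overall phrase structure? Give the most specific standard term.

contrasting period

Phrase 1 ends with a half cadence (weaker) and phrase 2 with a perfect authentic cadence (stronger): antecedent + consequent = a period.
The two phrases open with different material (α / β), so the period is contrasting.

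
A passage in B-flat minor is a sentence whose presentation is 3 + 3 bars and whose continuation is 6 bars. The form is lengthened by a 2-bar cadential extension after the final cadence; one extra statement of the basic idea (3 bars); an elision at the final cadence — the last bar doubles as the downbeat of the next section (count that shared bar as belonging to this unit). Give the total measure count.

Basic sentence: 3 + 3 + 6 = 12 bars.
12 (basic form) + 2 (cadential extension) + 3 (extra statement) = 17.
The elision shares a bar with the next section but does not change this unit's count.

17 measures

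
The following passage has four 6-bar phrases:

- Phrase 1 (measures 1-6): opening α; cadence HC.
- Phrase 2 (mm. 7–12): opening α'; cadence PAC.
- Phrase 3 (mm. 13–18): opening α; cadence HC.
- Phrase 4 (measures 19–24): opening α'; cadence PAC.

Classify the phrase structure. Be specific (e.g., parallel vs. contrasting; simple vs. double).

The cadence pattern HC–PAC–HC–PAC is weak–strong twice, and phrases 3–4 restate phrases 1–2: a period heard twice, not a double period (which would end weakly at phrase 2).

repeated period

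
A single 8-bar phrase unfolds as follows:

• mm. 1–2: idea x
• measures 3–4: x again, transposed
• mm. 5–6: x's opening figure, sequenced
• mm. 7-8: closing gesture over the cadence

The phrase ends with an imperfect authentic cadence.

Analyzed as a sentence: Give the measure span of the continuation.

After the presentation (measures 1–4), the continuation covers the fragmentation through the cadence: mm. 5–8.

measures 5–8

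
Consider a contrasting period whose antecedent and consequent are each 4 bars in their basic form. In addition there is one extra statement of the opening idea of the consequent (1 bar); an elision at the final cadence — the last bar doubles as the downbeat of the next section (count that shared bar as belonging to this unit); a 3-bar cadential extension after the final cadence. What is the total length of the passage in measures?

12 measures

Basic contrasting period: 4 + 4 = 8 bars.
8 (basic form) + 1 (extra statement) + 3 (cadential extension) = 12.
The elision shares a bar with the next section but does not change this unit's count.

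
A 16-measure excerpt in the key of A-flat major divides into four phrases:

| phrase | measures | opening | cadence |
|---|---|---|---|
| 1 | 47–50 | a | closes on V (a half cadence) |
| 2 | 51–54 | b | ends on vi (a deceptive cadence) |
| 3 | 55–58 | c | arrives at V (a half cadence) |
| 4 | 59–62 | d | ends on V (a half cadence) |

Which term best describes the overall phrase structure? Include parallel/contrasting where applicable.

phrase group

Phrase 4 ends with a half cadence, no stronger than phrase 2's deceptive cadence, so the four phrases do not form a double period; nor do phrases 3–4 duplicate 1–2, so it is not a repeated period. With no phrase reaching a conclusive cadence, the passage is a phrase group.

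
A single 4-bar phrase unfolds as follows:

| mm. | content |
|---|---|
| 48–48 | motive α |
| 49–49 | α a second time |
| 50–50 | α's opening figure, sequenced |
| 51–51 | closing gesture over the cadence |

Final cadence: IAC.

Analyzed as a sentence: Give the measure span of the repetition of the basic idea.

The presentation of a sentence is the basic idea (bar 48) plus its repetition (measure 49); the repetition of the basic idea is therefore m. 49.

measures 49–49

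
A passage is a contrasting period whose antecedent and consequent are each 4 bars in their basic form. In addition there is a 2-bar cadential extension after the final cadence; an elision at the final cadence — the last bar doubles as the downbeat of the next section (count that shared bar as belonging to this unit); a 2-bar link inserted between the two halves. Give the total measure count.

Basic contrasting period: 4 + 4 = 8 bars.
8 (basic form) + 2 (cadential extension) + 2 (link) = 12.
The elision shares a bar with the next section but does not change this unit's count.

12 measures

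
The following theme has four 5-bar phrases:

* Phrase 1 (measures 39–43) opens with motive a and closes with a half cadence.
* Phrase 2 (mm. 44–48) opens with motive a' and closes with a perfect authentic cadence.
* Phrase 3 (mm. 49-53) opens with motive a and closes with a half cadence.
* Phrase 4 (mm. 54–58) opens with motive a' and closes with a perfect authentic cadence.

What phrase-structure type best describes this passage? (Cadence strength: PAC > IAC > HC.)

The cadence pattern HC–PAC–HC–PAC is weak–strong twice, and phrases 3–4 restate phrases 1–2: a period heard twice, not a double period (which would end weakly at phrase 2).

repeated period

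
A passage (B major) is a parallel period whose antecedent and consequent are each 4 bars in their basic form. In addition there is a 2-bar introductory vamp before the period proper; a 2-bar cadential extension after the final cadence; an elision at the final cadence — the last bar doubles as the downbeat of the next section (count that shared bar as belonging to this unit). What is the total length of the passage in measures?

Basic parallel period: 4 + 4 = 8 bars.
8 (basic form) + 2 (introduction) + 2 (cadential extension) = 12.
The elision shares a bar with the next section but does not change this unit's count.

12 measures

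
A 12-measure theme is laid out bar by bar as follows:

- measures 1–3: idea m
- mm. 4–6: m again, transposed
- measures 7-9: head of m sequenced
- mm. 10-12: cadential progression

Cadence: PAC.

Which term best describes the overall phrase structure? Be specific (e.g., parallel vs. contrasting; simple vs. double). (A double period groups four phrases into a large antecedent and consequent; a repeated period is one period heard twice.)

Basic idea (mm. 1-3) + its repetition (measures 4–6) form the presentation; fragmentation and cadence (measures 7–12) form the continuation — the 12-bar whole is a sentence.

sentence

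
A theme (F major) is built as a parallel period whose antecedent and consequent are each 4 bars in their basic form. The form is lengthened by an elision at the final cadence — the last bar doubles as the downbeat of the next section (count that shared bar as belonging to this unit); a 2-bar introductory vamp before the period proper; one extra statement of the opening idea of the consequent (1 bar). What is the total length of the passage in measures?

11 measures

Basic parallel period: 4 + 4 = 8 bars.
8 (basic form) + 2 (introduction) + 1 (extra statement) = 11.
The elision shares a bar with the next section but does not change this unit's count.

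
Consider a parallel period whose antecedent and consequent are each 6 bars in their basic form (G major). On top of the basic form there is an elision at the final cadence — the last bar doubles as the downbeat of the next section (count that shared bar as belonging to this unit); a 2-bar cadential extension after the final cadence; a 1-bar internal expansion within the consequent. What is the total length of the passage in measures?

Basic parallel period: 6 + 6 = 12 bars.
12 (basic form) + 2 (cadential extension) + 1 (internal expansion) = 15.
The elision shares a bar with the next section but does not change this unit's count.

15 measures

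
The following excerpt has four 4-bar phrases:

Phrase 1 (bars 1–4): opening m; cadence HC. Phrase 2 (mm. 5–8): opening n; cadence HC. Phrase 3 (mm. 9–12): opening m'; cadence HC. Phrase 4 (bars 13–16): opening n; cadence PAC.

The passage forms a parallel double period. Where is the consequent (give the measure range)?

measures 9–16

In a double period the four phrases pair into a large antecedent (phrases 1–2, ending half cadence) and a large consequent (phrases 3–4, ending perfect authentic cadence). The consequent spans mm. 9–16.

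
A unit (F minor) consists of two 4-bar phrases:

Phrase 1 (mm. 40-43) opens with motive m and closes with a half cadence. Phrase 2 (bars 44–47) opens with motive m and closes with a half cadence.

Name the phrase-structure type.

Both phrases have the same opening (m) and the same cadence (half cadence): the second is a restatement, not a consequent, so this is a repeated phrase rather than a period.

repeated phrase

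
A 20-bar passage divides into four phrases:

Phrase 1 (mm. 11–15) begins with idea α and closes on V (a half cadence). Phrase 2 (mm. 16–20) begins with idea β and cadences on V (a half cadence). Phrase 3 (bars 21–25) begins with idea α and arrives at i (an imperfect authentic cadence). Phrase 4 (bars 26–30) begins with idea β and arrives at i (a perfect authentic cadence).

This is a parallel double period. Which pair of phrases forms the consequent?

phrases 3 and 4

In a double period the first pair of phrases (ending half cadence) is the large antecedent and the second pair (ending perfect authentic cadence) is the large consequent; the consequent is phrases 3 and 4.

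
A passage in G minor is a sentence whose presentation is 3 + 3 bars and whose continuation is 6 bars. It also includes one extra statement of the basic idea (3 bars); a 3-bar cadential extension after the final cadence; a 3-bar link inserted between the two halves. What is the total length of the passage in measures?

Basic sentence: 3 + 3 + 6 = 12 bars.
12 (basic form) + 3 (extra statement) + 3 (cadential extension) + 3 (link) = 21.

21 measures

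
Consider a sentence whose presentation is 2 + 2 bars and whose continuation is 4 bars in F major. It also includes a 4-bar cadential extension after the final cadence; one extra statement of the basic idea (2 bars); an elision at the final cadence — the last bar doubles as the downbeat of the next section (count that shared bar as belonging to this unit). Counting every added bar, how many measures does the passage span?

14 measures

Basic sentence: 2 + 2 + 4 = 8 bars.
8 (basic form) + 4 (cadential extension) + 2 (extra statement) = 14.
The elision shares a bar with the next section but does not change this unit's count.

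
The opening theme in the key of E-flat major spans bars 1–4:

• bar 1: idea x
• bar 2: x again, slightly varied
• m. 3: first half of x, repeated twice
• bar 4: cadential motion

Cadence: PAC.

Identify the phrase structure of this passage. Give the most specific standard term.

Basic idea (m. 1) + its repetition (m. 2) form the presentation; fragmentation and cadence (bars 3–4) form the continuation — the 4-bar whole is a sentence.

sentence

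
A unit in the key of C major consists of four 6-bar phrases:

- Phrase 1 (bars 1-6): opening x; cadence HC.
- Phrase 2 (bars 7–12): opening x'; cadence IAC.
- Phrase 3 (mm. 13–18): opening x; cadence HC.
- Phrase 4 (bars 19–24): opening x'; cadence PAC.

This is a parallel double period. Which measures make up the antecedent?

In a double period the first pair of phrases (ending imperfect authentic cadence) is the large antecedent and the second pair (ending perfect authentic cadence) is the large consequent; the antecedent is measures 1–12.

measures 1–12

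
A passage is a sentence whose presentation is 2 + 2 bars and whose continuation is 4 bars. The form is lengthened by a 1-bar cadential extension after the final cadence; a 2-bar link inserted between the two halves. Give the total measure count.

11 measures

Basic sentence: 2 + 2 + 4 = 8 bars.
8 (basic form) + 1 (cadential extension) + 2 (link) = 11.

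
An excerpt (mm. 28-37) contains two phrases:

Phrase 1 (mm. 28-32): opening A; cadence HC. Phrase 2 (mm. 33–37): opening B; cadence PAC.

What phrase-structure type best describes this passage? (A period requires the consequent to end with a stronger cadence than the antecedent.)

contrasting period

Phrase 1 ends with a half cadence (weaker) and phrase 2 with a perfect authentic cadence (stronger): antecedent + consequent = a period.
The two phrases open with different material (A / B), so the period is contrasting.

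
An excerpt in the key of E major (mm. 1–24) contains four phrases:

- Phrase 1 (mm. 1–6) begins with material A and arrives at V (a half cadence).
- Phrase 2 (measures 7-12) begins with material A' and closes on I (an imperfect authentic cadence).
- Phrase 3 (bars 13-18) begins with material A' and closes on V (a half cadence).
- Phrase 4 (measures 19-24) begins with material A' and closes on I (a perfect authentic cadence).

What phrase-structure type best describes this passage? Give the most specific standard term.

parallel double period

Four phrases in two halves: the first half (mm. 1–12) ends with an imperfect authentic cadence, the second (mm. 13-24) with a perfect authentic cadence — a large antecedent–consequent pair, i.e. a double period.
Phrase 3 begins with the same material as phrase 1, making it parallel.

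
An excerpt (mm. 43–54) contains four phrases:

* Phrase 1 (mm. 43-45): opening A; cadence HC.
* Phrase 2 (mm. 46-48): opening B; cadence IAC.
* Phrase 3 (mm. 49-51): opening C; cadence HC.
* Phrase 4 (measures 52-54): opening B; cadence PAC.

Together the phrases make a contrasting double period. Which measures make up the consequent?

measures 49–54

In a double period the first pair of phrases (ending imperfect authentic cadence) is the large antecedent and the second pair (ending perfect authentic cadence) is the large consequent; the consequent is measures 49–54.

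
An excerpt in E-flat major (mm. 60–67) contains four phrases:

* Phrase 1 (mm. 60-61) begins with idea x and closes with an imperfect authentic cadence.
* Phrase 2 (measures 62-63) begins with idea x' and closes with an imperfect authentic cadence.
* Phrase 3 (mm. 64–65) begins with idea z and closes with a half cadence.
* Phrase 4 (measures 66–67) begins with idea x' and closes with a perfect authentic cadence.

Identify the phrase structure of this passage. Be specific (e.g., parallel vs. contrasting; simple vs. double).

Four phrases in two halves: the first half (mm. 60–63) ends with an imperfect authentic cadence, the second (bars 64–67) with a perfect authentic cadence — a large antecedent–consequent pair, i.e. a double period.
Phrase 3 begins with different material from phrase 1, making it contrasting.

contrasting double period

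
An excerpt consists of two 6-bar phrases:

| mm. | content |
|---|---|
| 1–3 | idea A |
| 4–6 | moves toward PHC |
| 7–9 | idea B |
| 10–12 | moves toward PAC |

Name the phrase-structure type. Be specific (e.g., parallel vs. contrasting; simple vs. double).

Phrase 1 ends with a Phrygian half cadence (weaker) and phrase 2 with a perfect authentic cadence (stronger): antecedent + consequent = a period.
The two phrases open with different material (A / B), so the period is contrasting.

contrasting period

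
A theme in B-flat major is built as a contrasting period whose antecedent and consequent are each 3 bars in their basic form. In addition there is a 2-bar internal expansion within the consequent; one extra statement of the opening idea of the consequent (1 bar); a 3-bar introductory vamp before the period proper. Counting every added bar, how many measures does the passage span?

12 measures

Basic contrasting period: 3 + 3 = 6 bars.
6 (basic form) + 2 (internal expansion) + 1 (extra statement) + 3 (introduction) = 12.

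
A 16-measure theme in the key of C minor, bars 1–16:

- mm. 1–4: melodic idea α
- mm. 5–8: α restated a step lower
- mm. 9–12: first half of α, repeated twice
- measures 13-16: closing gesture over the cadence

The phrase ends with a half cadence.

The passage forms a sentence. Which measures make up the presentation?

measures 1–8

The presentation of a sentence is the basic idea (measures 1–4) plus its repetition (mm. 5-8); the presentation is therefore mm. 1-8.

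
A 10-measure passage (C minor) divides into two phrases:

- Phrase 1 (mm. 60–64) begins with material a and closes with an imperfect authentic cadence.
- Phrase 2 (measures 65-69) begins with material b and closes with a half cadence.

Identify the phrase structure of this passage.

The second phrase closes with a half cadence, which is not stronger than the first phrase's imperfect authentic cadence; without a weak→strong cadential pair there is no antecedent–consequent relationship, so this is a phrase group rather than a period.

phrase group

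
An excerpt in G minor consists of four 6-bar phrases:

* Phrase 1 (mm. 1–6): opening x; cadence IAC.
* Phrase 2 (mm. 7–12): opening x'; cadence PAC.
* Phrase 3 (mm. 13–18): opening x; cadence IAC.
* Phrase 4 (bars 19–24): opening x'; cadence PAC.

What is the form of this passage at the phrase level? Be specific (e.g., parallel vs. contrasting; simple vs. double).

repeated period

The cadence pattern IAC–PAC–IAC–PAC is weak–strong twice, and phrases 3–4 restate phrases 1–2: a period heard twice, not a double period (which would end weakly at phrase 2).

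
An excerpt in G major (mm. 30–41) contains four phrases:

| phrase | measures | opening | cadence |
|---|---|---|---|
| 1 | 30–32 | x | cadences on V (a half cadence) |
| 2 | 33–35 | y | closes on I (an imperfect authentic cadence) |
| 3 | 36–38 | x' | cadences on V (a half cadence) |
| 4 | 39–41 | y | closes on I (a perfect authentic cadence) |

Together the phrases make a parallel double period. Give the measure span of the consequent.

In a double period the first pair of phrases (ending imperfect authentic cadence) is the large antecedent and the second pair (ending perfect authentic cadence) is the large consequent; the consequent is measures 36–41.

measures 36–41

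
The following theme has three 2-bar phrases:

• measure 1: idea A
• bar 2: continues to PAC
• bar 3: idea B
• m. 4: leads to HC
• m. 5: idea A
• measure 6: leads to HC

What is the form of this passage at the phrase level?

The final phrase closes with a half cadence, which is not stronger than the preceding half cadence; the 3 phrases lack an overall antecedent–consequent design and so form a phrase group.

phrase group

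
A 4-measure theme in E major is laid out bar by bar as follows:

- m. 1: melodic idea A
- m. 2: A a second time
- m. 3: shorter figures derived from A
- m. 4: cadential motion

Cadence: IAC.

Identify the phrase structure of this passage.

sentence

Basic idea (bar 1) + its repetition (m. 2) form the presentation; fragmentation and cadence (bars 3–4) form the continuation — the 4-bar whole is a sentence.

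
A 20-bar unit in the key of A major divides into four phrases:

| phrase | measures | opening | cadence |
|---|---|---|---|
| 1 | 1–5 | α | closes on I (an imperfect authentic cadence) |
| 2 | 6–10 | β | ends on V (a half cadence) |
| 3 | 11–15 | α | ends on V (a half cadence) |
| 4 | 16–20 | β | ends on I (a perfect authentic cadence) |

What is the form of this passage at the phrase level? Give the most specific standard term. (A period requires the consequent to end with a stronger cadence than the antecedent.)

parallel double period

Four phrases in two halves: the first half (bars 1–10) ends with a half cadence, the second (mm. 11–20) with a perfect authentic cadence — a large antecedent–consequent pair, i.e. a double period.
Phrase 3 begins with the same material as phrase 1, making it parallel.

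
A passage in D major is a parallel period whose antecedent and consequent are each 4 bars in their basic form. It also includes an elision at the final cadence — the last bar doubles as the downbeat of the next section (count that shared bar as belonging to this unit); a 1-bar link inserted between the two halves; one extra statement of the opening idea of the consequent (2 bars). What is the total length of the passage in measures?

Basic parallel period: 4 + 4 = 8 bars.
8 (basic form) + 1 (link) + 2 (extra statement) = 11.
The elision shares a bar with the next section but does not change this unit's count.

11 measures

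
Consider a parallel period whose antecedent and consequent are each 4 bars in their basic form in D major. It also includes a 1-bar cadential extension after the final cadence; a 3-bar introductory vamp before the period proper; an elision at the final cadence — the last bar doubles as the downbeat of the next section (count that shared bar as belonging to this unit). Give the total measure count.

12 measures

Basic parallel period: 4 + 4 = 8 bars.
8 (basic form) + 1 (cadential extension) + 3 (introduction) = 12.
The elision shares a bar with the next section but does not change this unit's count.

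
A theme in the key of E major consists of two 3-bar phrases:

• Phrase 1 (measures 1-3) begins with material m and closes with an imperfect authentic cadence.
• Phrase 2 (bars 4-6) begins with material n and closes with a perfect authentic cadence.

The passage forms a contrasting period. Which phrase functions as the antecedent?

phrase 1

The phrase ending with the weaker cadence (imperfect authentic cadence) is the antecedent; the one ending more conclusively (perfect authentic cadence) is the consequent. The antecedent is phrase 1.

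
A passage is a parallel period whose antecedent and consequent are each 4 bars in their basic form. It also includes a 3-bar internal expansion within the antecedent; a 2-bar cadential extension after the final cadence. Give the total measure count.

Basic parallel period: 4 + 4 = 8 bars.
8 (basic form) + 3 (internal expansion) + 2 (cadential extension) = 13.

13 measures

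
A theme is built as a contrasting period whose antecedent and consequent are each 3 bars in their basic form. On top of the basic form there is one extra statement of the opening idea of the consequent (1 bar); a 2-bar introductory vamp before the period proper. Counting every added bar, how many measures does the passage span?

9 measures

Basic contrasting period: 3 + 3 = 6 bars.
6 (basic form) + 1 (extra statement) + 2 (introduction) = 9.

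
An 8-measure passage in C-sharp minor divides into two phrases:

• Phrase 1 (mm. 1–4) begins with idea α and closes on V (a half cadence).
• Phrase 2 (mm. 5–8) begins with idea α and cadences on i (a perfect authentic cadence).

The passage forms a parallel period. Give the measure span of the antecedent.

The antecedent is the phrase ending with the weaker cadence (half cadence, phrase 1) and the consequent the one ending more conclusively (perfect authentic cadence, phrase 2); the antecedent is mm. 1–4.

measures 1–4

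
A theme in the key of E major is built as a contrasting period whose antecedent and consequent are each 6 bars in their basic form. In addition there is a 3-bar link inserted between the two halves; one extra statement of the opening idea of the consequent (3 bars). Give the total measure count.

18 measures

Basic contrasting period: 6 + 6 = 12 bars.
12 (basic form) + 3 (link) + 3 (extra statement) = 18.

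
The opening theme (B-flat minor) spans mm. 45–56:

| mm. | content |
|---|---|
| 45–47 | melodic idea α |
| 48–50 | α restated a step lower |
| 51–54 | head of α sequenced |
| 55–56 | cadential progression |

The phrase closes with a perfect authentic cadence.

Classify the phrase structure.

sentence

Basic idea (bars 45–47) + its repetition (mm. 48–50) form the presentation; fragmentation and cadence (mm. 51–56) form the continuation — the 12-bar whole is a sentence.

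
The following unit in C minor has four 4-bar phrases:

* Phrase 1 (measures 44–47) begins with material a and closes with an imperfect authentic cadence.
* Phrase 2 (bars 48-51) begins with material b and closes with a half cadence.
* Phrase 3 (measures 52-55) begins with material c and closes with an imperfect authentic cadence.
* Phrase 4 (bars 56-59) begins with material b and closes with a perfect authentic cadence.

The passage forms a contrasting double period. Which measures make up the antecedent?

measures 44–51

In a double period the four phrases pair into a large antecedent (phrases 1–2, ending half cadence) and a large consequent (phrases 3–4, ending perfect authentic cadence). The antecedent spans measures 44–51.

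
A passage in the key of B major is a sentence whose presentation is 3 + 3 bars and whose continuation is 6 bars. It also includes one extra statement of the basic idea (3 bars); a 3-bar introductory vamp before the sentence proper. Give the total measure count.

18 measures

Basic sentence: 3 + 3 + 6 = 12 bars.
12 (basic form) + 3 (extra statement) + 3 (introduction) = 18.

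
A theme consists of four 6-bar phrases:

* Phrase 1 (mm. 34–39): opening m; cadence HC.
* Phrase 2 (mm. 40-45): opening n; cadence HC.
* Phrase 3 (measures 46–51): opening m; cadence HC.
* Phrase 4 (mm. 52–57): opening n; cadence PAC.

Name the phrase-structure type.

Four phrases in two halves: the first half (mm. 34–45) ends with a half cadence, the second (mm. 46–57) with a perfect authentic cadence — a large antecedent–consequent pair, i.e. a double period.
Phrase 3 begins with the same material as phrase 1, making it parallel.

parallel double period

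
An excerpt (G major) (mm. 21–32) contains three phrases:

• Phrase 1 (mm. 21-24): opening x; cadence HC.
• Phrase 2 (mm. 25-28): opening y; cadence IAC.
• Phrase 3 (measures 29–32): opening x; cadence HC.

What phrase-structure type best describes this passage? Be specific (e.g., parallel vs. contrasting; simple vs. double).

The final phrase closes with a half cadence, which is not stronger than the preceding imperfect authentic cadence; the 3 phrases lack an overall antecedent–consequent design and so form a phrase group.

phrase group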